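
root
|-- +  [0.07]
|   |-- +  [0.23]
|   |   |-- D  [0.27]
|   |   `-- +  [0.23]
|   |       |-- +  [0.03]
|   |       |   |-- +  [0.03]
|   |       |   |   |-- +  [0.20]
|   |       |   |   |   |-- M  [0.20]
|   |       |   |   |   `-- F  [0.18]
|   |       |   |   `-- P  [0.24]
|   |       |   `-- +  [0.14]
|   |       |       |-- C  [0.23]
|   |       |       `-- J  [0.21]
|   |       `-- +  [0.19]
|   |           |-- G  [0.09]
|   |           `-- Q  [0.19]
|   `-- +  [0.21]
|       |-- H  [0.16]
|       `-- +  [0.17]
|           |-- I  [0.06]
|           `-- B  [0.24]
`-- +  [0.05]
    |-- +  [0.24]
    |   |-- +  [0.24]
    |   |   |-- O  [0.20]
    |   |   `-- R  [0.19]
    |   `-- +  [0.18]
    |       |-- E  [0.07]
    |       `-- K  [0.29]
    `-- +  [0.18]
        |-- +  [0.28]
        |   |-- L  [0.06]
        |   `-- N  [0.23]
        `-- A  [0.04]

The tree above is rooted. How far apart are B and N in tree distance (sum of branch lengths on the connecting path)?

1.43

The path runs B → … → MRCA → … → N; the MRCA is the root of the tree.
Branch lengths along that path: 0.24 + 0.17 + 0.21 + 0.07 + 0.05 + 0.18 + 0.28 + 0.23 = 1.43.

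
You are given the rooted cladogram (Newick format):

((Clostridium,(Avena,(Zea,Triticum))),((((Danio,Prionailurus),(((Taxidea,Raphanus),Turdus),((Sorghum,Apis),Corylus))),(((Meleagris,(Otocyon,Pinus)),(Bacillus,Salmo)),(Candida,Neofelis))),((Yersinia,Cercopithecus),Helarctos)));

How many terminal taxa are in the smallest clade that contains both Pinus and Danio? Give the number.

15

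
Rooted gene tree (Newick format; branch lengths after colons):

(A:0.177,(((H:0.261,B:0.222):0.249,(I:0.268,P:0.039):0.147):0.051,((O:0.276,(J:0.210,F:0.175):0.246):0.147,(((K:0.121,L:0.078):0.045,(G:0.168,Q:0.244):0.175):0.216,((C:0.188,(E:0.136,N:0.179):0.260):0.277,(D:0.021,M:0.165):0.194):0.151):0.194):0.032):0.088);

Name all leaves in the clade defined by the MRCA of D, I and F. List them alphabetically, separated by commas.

Tracing D: it sits inside (D,M).
Tracing I: it sits inside (I,P).
Tracing F: it sits inside (J,F).
The smallest clade enclosing all 3 is (((H,B),(I,P)),((O,(J,F)),(((K,L),(G,Q)),((C,(E,N)),(D,M))))); the answer is its 16 terminal taxa in alphabetical order.

B, C, D, E, F, G, H, I, J, K, L, M, N, O, P, Q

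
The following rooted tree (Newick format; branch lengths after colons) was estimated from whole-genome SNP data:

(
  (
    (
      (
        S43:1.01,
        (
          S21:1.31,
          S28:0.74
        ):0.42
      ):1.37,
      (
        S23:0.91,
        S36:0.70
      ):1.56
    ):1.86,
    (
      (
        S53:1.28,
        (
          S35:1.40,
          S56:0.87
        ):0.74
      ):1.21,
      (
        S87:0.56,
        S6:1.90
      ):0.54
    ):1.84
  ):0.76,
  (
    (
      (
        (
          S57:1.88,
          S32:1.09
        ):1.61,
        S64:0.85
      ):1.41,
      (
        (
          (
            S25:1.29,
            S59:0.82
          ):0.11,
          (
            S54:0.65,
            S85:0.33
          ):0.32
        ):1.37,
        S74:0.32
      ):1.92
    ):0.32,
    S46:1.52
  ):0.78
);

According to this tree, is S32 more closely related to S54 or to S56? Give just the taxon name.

S54

The MRCA of S32 and S54 subtends (((S57,S32),S64),(((S25,S59),(S54,S85)),S74)) (8 taxa).
The MRCA of S32 and S56 is the root, subtending the entire tree (19 taxa).
The first is nested inside the second, so S32 shares a more recent common ancestor with S54.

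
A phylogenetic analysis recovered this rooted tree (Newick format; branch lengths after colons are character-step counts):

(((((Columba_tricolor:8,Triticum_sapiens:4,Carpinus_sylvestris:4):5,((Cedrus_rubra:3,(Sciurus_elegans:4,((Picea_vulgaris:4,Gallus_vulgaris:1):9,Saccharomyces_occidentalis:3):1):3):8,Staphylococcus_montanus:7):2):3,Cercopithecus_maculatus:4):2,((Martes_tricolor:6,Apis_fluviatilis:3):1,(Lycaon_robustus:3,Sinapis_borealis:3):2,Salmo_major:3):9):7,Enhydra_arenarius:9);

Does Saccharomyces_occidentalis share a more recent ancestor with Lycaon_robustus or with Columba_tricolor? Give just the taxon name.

The MRCA of Saccharomyces_occidentalis and Columba_tricolor subtends ((Columba_tricolor,Triticum_sapiens,Carpinus_sylvestris),((Cedrus_rubra,(Sciurus_elegans,((Picea_vulgaris,Gallus_vulgaris),Saccharomyces_occidentalis))),Staphylococcus_montanus)) (9 taxa).
The MRCA of Saccharomyces_occidentalis and Lycaon_robustus subtends ((((Columba_tricolor,Triticum_sapiens,Carpinus_sylvestris),((Cedrus_rubra,(Sciurus_elegans,((Picea_vulgaris,Gallus_vulgaris),Saccharomyces_occidentalis))),Staphylococcus_montanus)),Cercopithecus_maculatus),((Martes_tricolor,Apis_fluviatilis),(Lycaon_robustus,Sinapis_borealis),Salmo_major)) (15 taxa).
The first is nested inside the second, so Saccharomyces_occidentalis shares a more recent common ancestor with Columba_tricolor.

Columba_tricolor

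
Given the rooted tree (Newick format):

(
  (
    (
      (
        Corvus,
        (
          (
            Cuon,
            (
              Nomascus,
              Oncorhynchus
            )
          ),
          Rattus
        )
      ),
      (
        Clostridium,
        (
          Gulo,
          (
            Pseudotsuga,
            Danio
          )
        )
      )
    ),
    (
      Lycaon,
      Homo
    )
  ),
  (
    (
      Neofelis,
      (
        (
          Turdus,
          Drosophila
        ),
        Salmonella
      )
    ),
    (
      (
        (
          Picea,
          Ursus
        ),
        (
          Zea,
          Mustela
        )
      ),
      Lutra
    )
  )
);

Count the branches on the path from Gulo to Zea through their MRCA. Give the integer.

10

The MRCA of Gulo and Zea is the root of the tree.
From Gulo up to that node: 5 branches. From Zea up to the same node: 5 branches. Total: 5 + 5 = 10.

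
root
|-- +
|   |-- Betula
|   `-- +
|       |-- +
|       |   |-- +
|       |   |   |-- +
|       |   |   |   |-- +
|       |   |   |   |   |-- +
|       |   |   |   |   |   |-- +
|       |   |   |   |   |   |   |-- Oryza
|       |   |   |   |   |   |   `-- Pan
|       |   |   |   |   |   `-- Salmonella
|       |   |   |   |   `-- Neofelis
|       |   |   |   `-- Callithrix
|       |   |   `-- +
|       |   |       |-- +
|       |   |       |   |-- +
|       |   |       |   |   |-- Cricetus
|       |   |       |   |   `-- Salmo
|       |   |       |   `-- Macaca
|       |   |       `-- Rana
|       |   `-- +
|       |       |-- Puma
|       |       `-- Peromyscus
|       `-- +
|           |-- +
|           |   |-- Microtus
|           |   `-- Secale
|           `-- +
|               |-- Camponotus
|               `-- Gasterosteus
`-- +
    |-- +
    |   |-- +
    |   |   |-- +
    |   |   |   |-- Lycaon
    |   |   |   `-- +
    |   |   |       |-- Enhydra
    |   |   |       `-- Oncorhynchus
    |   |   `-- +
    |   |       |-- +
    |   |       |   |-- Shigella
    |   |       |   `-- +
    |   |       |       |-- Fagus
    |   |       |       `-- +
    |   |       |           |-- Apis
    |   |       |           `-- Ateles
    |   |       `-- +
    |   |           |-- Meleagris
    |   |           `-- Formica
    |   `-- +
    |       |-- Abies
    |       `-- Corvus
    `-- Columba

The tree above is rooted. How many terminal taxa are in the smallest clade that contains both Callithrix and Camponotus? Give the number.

15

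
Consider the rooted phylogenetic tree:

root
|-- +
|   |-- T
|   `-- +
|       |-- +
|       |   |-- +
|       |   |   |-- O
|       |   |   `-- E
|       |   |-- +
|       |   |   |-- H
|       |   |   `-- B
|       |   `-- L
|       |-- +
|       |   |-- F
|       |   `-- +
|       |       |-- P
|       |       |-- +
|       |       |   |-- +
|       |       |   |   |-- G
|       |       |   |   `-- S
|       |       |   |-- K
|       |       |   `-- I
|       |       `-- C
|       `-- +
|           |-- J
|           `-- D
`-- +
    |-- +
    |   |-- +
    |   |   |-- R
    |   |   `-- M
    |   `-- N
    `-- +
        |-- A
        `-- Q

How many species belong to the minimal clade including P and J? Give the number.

14

The MRCA of P and J is the node subtending (((O,E),(H,B),L),(F,(P,((G,S),K,I),C)),(J,D)).
That clade contains 14 terminal taxa: B, C, D, E, F, G, H, I, J, K, L, O, P, S.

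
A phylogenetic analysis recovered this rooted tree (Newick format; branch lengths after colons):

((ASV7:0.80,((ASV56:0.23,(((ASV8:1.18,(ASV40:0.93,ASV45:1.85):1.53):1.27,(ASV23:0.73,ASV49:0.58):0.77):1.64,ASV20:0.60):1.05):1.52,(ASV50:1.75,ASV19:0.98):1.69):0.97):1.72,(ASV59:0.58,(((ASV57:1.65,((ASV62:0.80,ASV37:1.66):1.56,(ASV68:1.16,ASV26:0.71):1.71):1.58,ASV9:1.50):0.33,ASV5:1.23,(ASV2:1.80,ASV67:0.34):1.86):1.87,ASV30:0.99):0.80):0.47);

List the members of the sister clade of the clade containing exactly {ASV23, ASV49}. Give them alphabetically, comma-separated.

ASV40, ASV45, ASV8

The clade containing exactly {ASV23, ASV49} attaches to the tree at the node subtending ((ASV8,(ASV40,ASV45)),(ASV23,ASV49)).
The other lineage descending from that same node — the sister group — is (ASV8,(ASV40,ASV45)); its 3 tips in alphabetical order are the answer.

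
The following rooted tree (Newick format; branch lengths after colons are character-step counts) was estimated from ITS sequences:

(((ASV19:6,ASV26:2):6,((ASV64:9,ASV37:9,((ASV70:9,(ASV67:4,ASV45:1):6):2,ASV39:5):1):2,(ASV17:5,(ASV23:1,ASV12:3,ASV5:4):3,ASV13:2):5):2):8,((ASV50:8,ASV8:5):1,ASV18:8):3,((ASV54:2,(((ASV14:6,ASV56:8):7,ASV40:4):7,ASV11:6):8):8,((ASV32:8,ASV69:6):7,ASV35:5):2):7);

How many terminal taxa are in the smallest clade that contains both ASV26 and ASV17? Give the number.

13

The MRCA of ASV26 and ASV17 is the node subtending ((ASV19,ASV26),((ASV64,ASV37,((ASV70,(ASV67,ASV45)),ASV39)),(ASV17,(ASV23,ASV12,ASV5),ASV13))).
That clade contains 13 terminal taxa: ASV12, ASV13, ASV17, ASV19, ASV23, ASV26, ASV37, ASV39, ASV45, ASV5, ASV64, ASV67, ASV70.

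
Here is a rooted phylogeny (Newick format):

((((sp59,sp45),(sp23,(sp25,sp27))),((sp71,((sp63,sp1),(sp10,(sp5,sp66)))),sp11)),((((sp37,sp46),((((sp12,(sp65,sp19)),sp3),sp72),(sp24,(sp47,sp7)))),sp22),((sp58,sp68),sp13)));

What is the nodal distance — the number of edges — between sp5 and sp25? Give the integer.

10

The MRCA of sp5 and sp25 is the node subtending (((sp59,sp45),(sp23,(sp25,sp27))),((sp71,((sp63,sp1),(sp10,(sp5,sp66)))),sp11)).
From sp5 up to that node: 6 branches. From sp25 up to the same node: 4 branches. Total: 6 + 4 = 10.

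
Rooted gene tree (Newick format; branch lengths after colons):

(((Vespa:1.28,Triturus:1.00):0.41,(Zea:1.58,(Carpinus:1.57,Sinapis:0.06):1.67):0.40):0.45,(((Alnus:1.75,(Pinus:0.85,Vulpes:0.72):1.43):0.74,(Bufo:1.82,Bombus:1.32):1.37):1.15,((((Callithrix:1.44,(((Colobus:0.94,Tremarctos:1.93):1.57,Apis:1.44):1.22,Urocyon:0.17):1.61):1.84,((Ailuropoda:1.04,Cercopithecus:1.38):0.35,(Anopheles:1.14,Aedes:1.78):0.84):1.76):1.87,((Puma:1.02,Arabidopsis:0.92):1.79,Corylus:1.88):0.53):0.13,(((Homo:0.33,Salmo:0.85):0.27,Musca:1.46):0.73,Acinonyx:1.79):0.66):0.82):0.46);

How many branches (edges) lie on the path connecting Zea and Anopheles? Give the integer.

10

The MRCA of Zea and Anopheles is the root of the tree.
From Zea up to that node: 3 branches. From Anopheles up to the same node: 7 branches. Total: 3 + 7 = 10.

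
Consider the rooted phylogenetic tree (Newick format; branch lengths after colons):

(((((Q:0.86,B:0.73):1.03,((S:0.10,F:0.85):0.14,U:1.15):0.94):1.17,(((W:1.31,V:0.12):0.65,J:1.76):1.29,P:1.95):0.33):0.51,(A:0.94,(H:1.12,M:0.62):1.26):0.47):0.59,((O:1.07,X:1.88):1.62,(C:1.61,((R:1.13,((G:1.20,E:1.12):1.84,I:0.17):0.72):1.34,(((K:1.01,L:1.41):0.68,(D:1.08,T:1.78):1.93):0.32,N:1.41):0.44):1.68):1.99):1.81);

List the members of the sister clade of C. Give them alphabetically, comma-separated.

D, E, G, I, K, L, N, R, T

C attaches to the tree at the node subtending (C,((R,((G,E),I)),(((K,L),(D,T)),N))).
The other lineage descending from that same node — the sister group — is ((R,((G,E),I)),(((K,L),(D,T)),N)); its 9 tips in alphabetical order are the answer.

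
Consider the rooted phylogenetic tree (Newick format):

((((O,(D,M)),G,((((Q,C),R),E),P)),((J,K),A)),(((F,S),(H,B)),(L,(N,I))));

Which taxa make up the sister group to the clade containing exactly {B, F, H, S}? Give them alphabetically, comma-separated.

I, L, N

The clade containing exactly {B, F, H, S} attaches to the tree at the node subtending (((F,S),(H,B)),(L,(N,I))).
The other lineage descending from that same node — the sister group — is (L,(N,I)); its 3 tips in alphabetical order are the answer.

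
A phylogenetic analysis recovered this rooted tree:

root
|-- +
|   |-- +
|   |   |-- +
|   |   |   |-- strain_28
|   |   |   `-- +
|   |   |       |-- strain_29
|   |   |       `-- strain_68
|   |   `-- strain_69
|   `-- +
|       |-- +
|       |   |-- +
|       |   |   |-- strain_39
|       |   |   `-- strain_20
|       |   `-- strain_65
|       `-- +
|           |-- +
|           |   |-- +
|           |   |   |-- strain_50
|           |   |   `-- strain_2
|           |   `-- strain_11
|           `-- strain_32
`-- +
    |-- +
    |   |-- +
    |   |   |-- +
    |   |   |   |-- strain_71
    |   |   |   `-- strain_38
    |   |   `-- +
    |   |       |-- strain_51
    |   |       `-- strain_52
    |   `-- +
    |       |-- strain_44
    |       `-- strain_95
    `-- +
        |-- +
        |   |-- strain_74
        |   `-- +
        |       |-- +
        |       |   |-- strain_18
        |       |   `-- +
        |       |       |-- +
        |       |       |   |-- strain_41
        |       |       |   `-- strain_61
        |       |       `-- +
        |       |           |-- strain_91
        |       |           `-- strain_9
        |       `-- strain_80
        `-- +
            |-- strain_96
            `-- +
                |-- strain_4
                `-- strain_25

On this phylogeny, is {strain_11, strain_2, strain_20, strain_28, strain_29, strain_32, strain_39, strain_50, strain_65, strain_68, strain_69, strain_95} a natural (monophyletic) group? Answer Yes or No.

No

The MRCA of the listed taxa is the root, so the smallest clade containing them is the whole tree.
That clade also contains strain_18, strain_25, strain_38, strain_4, strain_41, strain_44, strain_51, strain_52, strain_61, strain_71, strain_74, strain_80, strain_9, strain_91, strain_96, which are not in the proposed group, so the group is not monophyletic.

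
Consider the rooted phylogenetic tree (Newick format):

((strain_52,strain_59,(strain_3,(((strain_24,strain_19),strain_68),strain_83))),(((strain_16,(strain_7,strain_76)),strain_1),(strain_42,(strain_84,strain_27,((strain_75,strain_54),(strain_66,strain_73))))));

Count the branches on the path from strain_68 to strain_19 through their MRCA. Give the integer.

The MRCA of strain_68 and strain_19 is the node subtending ((strain_24,strain_19),strain_68).
From strain_68 up to that node: 1 branch. From strain_19 up to the same node: 2 branches. Total: 1 + 2 = 3.

3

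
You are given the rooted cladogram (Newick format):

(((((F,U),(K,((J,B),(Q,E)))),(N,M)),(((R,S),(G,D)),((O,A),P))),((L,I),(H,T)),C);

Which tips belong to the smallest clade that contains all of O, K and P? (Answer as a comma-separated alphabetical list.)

Tracing O: it sits inside (O,A).
Tracing K: it sits inside (K,((J,B),(Q,E))).
Tracing P: it sits inside ((O,A),P).
The smallest clade enclosing all 3 is ((((F,U),(K,((J,B),(Q,E)))),(N,M)),(((R,S),(G,D)),((O,A),P))); the answer is its 16 terminal taxa in alphabetical order.

A, B, D, E, F, G, J, K, M, N, O, P, Q, R, S, U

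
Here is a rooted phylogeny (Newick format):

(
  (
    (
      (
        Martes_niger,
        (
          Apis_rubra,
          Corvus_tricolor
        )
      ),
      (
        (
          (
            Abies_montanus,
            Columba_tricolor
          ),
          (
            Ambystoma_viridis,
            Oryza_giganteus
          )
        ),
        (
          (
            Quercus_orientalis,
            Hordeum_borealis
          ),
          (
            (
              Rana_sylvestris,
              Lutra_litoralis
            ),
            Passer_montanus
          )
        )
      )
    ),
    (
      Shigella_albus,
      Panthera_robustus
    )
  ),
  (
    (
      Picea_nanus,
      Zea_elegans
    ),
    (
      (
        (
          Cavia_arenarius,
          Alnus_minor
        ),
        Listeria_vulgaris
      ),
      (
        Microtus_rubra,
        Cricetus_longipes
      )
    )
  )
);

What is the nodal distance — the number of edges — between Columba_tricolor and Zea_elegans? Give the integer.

The MRCA of Columba_tricolor and Zea_elegans is the root of the tree.
From Columba_tricolor up to that node: 6 branches. From Zea_elegans up to the same node: 3 branches. Total: 6 + 3 = 9.

9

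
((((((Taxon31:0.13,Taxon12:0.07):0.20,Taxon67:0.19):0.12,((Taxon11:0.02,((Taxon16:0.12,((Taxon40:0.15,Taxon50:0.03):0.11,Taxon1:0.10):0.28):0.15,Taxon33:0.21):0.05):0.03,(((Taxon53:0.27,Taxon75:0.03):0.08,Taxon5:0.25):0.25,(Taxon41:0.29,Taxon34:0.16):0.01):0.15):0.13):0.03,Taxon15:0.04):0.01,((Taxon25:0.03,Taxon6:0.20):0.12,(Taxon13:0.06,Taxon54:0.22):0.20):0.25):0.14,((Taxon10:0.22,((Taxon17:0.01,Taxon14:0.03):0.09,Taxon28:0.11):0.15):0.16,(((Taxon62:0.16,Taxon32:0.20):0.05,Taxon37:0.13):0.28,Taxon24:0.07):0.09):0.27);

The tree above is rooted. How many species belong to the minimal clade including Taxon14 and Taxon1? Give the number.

The MRCA of Taxon14 and Taxon1 is the root, so the clade is the entire tree.
That clade contains 27 terminal taxa: Taxon1, Taxon10, Taxon11, Taxon12, Taxon13, Taxon14, Taxon15, Taxon16, Taxon17, Taxon24, Taxon25, Taxon28, Taxon31, Taxon32, Taxon33, Taxon34, Taxon37, Taxon40, Taxon41, Taxon5, Taxon50, Taxon53, Taxon54, Taxon6, Taxon62, Taxon67, Taxon75.

27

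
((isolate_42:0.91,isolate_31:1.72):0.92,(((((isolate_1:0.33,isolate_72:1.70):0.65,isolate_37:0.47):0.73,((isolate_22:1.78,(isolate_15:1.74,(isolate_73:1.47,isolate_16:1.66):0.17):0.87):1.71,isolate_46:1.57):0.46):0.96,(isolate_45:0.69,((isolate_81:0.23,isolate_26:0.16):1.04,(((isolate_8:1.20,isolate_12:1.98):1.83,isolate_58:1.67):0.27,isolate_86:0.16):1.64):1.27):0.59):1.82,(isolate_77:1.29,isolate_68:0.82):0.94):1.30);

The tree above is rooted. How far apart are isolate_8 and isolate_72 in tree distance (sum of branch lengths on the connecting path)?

The path runs isolate_8 → … → MRCA → … → isolate_72; the MRCA is the node subtending ((((isolate_1,isolate_72),isolate_37),((isolate_22,(isolate_15,(isolate_73,isolate_16))),isolate_46)),(isolate_45,((isolate_81,isolate_26),(((isolate_8,isolate_12),isolate_58),isolate_86)))).
Branch lengths along that path: 1.20 + 1.83 + 0.27 + 1.64 + 1.27 + 0.59 + 0.96 + 0.73 + 0.65 + 1.70 = 10.84.

10.84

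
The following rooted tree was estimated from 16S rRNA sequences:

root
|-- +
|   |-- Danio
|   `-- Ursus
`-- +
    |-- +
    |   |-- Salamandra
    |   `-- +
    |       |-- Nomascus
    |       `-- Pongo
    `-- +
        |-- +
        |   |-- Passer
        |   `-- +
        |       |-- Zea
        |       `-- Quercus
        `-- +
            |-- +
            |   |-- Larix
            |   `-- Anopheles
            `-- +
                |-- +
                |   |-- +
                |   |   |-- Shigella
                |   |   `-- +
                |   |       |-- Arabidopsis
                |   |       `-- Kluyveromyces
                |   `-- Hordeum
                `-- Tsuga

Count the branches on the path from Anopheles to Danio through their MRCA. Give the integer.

7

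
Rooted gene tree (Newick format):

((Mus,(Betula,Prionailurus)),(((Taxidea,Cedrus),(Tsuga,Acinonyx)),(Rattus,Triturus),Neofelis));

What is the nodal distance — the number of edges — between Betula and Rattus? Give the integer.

6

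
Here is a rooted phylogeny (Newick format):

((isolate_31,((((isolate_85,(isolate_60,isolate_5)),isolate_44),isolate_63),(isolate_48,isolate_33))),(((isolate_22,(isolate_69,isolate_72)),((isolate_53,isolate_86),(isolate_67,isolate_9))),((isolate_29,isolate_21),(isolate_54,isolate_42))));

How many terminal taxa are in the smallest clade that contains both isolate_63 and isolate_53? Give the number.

19

The MRCA of isolate_63 and isolate_53 is the root, so the clade is the entire tree.
That clade contains 19 terminal taxa: isolate_21, isolate_22, isolate_29, isolate_31, isolate_33, isolate_42, isolate_44, isolate_48, isolate_5, isolate_53, isolate_54, isolate_60, isolate_63, isolate_67, isolate_69, isolate_72, isolate_85, isolate_86, isolate_9.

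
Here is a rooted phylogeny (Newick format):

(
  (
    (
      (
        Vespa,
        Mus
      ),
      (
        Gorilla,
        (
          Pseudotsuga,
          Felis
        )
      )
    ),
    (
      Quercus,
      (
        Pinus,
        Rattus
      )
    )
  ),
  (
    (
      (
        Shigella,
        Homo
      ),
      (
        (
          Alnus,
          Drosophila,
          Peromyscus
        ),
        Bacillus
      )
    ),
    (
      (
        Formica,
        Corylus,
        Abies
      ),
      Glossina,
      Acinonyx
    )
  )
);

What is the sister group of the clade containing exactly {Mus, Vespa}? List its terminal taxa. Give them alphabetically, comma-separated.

Felis, Gorilla, Pseudotsuga

The clade containing exactly {Mus, Vespa} attaches to the tree at the node subtending ((Vespa,Mus),(Gorilla,(Pseudotsuga,Felis))).
The other lineage descending from that same node — the sister group — is (Gorilla,(Pseudotsuga,Felis)); its 3 tips in alphabetical order are the answer.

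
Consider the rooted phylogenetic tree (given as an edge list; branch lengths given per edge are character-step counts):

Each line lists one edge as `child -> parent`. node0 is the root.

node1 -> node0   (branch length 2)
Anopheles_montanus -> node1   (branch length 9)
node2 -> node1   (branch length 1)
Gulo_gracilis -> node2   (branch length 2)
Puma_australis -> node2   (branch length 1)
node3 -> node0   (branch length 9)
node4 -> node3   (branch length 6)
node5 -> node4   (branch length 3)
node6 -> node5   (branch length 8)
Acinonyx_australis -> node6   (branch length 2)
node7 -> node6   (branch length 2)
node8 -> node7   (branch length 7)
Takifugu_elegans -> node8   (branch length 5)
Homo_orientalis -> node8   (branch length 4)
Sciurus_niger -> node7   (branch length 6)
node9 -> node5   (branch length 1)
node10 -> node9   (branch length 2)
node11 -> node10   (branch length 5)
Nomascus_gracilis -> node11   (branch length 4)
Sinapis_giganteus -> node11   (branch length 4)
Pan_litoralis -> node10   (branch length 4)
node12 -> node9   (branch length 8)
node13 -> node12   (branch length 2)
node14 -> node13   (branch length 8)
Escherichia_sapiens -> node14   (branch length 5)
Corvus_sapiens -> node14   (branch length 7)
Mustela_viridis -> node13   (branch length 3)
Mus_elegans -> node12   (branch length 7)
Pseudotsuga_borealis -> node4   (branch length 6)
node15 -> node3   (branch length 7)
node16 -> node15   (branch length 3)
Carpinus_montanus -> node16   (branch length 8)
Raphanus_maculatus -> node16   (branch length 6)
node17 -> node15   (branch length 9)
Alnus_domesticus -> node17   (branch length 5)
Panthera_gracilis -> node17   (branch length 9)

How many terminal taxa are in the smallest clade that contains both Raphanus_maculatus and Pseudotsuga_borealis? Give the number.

The MRCA of Raphanus_maculatus and Pseudotsuga_borealis is the node subtending ((((Acinonyx_australis,((Takifugu_elegans,Homo_orientalis),Sciurus_niger)),(((Nomascus_gracilis,Sinapis_giganteus),Pan_litoralis),(((Escherichia_sapiens,Corvus_sapiens),Mustela_viridis),Mus_elegans))),Pseudotsuga_borealis),((Carpinus_montanus,Raphanus_maculatus),(Alnus_domesticus,Panthera_gracilis))).
That clade contains 16 terminal taxa: Acinonyx_australis, Alnus_domesticus, Carpinus_montanus, Corvus_sapiens, Escherichia_sapiens, Homo_orientalis, Mus_elegans, Mustela_viridis, Nomascus_gracilis, Pan_litoralis, Panthera_gracilis, Pseudotsuga_borealis, Raphanus_maculatus, Sciurus_niger, Sinapis_giganteus, Takifugu_elegans.

16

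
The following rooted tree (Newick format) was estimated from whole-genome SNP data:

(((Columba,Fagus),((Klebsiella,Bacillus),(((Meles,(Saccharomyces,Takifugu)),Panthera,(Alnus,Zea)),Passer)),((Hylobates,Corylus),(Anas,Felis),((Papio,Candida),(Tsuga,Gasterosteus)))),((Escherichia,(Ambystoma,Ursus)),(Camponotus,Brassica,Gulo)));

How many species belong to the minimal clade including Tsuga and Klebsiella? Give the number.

The MRCA of Tsuga and Klebsiella is the node subtending ((Columba,Fagus),((Klebsiella,Bacillus),(((Meles,(Saccharomyces,Takifugu)),Panthera,(Alnus,Zea)),Passer)),((Hylobates,Corylus),(Anas,Felis),((Papio,Candida),(Tsuga,Gasterosteus)))).
That clade contains 19 terminal taxa: Alnus, Anas, Bacillus, Candida, Columba, Corylus, Fagus, Felis, Gasterosteus, Hylobates, Klebsiella, Meles, Panthera, Papio, Passer, Saccharomyces, Takifugu, Tsuga, Zea.

19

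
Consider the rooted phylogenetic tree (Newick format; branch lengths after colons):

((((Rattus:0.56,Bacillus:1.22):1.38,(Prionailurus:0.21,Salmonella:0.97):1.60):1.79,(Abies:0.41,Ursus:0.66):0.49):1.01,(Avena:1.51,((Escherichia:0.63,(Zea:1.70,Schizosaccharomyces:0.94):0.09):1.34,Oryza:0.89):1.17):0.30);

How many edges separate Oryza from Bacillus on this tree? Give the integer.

7

The MRCA of Oryza and Bacillus is the root of the tree.
From Oryza up to that node: 3 branches. From Bacillus up to the same node: 4 branches. Total: 3 + 4 = 7.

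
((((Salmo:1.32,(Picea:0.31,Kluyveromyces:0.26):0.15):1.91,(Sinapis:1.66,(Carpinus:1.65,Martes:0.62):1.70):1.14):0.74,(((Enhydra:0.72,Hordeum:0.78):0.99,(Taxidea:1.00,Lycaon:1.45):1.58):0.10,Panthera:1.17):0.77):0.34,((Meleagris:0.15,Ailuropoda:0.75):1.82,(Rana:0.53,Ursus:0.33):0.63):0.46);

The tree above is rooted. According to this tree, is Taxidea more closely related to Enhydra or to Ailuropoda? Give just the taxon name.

Enhydra

The MRCA of Taxidea and Enhydra subtends ((Enhydra,Hordeum),(Taxidea,Lycaon)) (4 taxa).
The MRCA of Taxidea and Ailuropoda is the root, subtending the entire tree (15 taxa).
The first is nested inside the second, so Taxidea shares a more recent common ancestor with Enhydra.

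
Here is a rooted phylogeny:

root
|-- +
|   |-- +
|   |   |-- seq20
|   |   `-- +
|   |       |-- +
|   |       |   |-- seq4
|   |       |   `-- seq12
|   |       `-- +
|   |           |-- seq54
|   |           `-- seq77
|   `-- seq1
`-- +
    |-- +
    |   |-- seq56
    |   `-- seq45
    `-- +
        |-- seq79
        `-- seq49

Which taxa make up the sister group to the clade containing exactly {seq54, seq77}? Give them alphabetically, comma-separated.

seq12, seq4

The clade containing exactly {seq54, seq77} attaches to the tree at the node subtending ((seq4,seq12),(seq54,seq77)).
The other lineage descending from that same node — the sister group — is (seq4,seq12); its 2 tips in alphabetical order are the answer.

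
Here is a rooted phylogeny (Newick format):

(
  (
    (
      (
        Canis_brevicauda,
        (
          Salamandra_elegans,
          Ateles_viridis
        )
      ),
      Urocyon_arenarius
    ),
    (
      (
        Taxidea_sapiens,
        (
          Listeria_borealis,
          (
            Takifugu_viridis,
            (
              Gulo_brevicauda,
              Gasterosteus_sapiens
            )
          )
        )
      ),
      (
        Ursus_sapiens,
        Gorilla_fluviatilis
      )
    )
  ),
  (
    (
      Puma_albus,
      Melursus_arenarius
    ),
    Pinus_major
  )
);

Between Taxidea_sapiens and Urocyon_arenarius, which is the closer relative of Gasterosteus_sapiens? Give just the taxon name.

Taxidea_sapiens

The MRCA of Gasterosteus_sapiens and Taxidea_sapiens subtends (Taxidea_sapiens,(Listeria_borealis,(Takifugu_viridis,(Gulo_brevicauda,Gasterosteus_sapiens)))) (5 taxa).
The MRCA of Gasterosteus_sapiens and Urocyon_arenarius subtends (((Canis_brevicauda,(Salamandra_elegans,Ateles_viridis)),Urocyon_arenarius),((Taxidea_sapiens,(Listeria_borealis,(Takifugu_viridis,(Gulo_brevicauda,Gasterosteus_sapiens)))),(Ursus_sapiens,Gorilla_fluviatilis))) (11 taxa).
The first is nested inside the second, so Gasterosteus_sapiens shares a more recent common ancestor with Taxidea_sapiens.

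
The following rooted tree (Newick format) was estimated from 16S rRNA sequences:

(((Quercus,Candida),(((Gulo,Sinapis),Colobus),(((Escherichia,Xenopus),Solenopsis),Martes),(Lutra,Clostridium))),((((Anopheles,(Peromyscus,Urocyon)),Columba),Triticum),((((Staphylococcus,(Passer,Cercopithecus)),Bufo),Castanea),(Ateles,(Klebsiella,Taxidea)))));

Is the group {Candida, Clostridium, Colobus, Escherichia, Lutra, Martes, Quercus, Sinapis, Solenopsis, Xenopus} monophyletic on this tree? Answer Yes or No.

The MRCA of the listed taxa subtends ((Quercus,Candida),(((Gulo,Sinapis),Colobus),(((Escherichia,Xenopus),Solenopsis),Martes),(Lutra,Clostridium))).
That clade also contains Gulo, which is not in the proposed group, so the group is not monophyletic.

No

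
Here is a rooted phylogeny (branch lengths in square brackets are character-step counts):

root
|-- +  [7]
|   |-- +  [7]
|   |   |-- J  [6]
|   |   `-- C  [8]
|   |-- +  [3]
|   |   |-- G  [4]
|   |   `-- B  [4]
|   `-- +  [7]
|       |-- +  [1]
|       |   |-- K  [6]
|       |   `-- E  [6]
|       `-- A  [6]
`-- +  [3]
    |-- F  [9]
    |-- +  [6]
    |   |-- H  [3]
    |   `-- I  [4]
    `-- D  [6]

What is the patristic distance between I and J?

33

The path runs I → … → MRCA → … → J; the MRCA is the root of the tree.
Branch lengths along that path: 4 + 6 + 3 + 7 + 7 + 6 = 33.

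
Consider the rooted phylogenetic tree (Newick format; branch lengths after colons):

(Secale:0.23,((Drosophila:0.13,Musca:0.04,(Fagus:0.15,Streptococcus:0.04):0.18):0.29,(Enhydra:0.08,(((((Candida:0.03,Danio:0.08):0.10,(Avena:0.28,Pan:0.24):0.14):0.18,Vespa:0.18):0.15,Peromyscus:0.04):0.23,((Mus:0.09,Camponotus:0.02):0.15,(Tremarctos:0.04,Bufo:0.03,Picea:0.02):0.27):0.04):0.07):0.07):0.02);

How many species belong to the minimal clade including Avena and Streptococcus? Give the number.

The MRCA of Avena and Streptococcus is the node subtending ((Drosophila,Musca,(Fagus,Streptococcus)),(Enhydra,(((((Candida,Danio),(Avena,Pan)),Vespa),Peromyscus),((Mus,Camponotus),(Tremarctos,Bufo,Picea))))).
That clade contains 16 terminal taxa: Avena, Bufo, Camponotus, Candida, Danio, Drosophila, Enhydra, Fagus, Mus, Musca, Pan, Peromyscus, Picea, Streptococcus, Tremarctos, Vespa.

16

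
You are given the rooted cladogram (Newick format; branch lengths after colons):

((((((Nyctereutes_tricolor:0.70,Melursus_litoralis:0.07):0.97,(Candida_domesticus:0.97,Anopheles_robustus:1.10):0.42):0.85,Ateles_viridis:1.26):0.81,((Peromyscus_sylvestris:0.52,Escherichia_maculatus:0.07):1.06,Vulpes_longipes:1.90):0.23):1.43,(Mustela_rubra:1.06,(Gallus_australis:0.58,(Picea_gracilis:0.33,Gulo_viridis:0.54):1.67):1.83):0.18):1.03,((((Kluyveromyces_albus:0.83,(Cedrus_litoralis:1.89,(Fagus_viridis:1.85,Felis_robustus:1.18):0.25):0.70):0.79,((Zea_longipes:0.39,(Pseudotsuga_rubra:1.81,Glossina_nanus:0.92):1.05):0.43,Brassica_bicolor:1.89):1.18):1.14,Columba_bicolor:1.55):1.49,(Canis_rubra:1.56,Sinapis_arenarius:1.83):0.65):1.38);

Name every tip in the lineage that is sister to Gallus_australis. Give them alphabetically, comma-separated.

Gulo_viridis, Picea_gracilis

Gallus_australis attaches to the tree at the node subtending (Gallus_australis,(Picea_gracilis,Gulo_viridis)).
The other lineage descending from that same node — the sister group — is (Picea_gracilis,Gulo_viridis); its 2 tips in alphabetical order are the answer.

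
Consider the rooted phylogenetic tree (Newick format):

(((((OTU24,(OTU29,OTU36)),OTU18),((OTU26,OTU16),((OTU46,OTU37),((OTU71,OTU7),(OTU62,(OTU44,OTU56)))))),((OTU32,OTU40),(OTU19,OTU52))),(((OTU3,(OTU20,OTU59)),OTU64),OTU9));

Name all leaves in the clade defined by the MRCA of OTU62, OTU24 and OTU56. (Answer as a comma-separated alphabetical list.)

Tracing OTU62: it sits inside (OTU62,(OTU44,OTU56)).
Tracing OTU24: it sits inside (OTU24,(OTU29,OTU36)).
Tracing OTU56: it sits inside (OTU44,OTU56).
The smallest clade enclosing all 3 is (((OTU24,(OTU29,OTU36)),OTU18),((OTU26,OTU16),((OTU46,OTU37),((OTU71,OTU7),(OTU62,(OTU44,OTU56)))))); the answer is its 13 terminal taxa in alphabetical order.

OTU16, OTU18, OTU24, OTU26, OTU29, OTU36, OTU37, OTU44, OTU46, OTU56, OTU62, OTU7, OTU71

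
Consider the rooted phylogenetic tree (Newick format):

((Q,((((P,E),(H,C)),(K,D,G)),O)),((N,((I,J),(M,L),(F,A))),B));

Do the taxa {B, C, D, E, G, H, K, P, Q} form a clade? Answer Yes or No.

No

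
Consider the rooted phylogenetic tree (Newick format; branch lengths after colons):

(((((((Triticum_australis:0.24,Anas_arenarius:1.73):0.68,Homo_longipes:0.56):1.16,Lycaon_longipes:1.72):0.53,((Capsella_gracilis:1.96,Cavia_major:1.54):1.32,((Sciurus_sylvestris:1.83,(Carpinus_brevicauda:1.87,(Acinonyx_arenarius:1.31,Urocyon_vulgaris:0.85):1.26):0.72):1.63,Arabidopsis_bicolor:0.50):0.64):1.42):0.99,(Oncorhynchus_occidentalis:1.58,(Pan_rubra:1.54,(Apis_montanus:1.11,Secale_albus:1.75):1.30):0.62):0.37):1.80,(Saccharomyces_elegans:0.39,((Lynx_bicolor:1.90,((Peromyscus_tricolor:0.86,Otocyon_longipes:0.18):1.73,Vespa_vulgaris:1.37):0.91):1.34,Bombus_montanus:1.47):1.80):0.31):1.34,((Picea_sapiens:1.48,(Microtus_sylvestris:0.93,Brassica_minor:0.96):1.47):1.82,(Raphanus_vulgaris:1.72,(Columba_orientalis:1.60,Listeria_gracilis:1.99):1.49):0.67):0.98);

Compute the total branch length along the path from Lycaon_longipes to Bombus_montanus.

The path runs Lycaon_longipes → … → MRCA → … → Bombus_montanus; the MRCA is the node subtending ((((((Triticum_australis,Anas_arenarius),Homo_longipes),Lycaon_longipes),((Capsella_gracilis,Cavia_major),((Sciurus_sylvestris,(Carpinus_brevicauda,(Acinonyx_arenarius,Urocyon_vulgaris))),Arabidopsis_bicolor))),(Oncorhynchus_occidentalis,(Pan_rubra,(Apis_montanus,Secale_albus)))),(Saccharomyces_elegans,((Lynx_bicolor,((Peromyscus_tricolor,Otocyon_longipes),Vespa_vulgaris)),Bombus_montanus))).
Branch lengths along that path: 1.72 + 0.53 + 0.99 + 1.80 + 0.31 + 1.80 + 1.47 = 8.62.

8.62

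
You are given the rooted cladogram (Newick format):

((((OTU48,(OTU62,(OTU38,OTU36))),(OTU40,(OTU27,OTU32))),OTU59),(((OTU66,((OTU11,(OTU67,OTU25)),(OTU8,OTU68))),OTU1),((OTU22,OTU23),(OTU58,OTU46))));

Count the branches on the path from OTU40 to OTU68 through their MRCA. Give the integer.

10

The MRCA of OTU40 and OTU68 is the root of the tree.
From OTU40 up to that node: 4 branches. From OTU68 up to the same node: 6 branches. Total: 4 + 6 = 10.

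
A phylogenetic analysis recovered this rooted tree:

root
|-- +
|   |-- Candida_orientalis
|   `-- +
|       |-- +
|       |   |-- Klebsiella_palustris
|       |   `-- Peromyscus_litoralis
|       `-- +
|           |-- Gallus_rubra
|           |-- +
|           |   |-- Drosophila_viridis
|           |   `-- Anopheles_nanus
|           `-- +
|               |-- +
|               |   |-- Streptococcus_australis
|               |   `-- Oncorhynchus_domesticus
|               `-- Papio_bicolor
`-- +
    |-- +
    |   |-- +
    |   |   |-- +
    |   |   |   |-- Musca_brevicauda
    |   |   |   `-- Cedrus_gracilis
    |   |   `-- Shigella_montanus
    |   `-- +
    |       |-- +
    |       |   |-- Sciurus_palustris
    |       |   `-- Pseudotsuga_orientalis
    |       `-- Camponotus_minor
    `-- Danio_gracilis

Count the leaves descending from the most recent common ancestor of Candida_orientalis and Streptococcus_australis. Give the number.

9

The MRCA of Candida_orientalis and Streptococcus_australis is the node subtending (Candida_orientalis,((Klebsiella_palustris,Peromyscus_litoralis),(Gallus_rubra,(Drosophila_viridis,Anopheles_nanus),((Streptococcus_australis,Oncorhynchus_domesticus),Papio_bicolor)))).
That clade contains 9 terminal taxa: Anopheles_nanus, Candida_orientalis, Drosophila_viridis, Gallus_rubra, Klebsiella_palustris, Oncorhynchus_domesticus, Papio_bicolor, Peromyscus_litoralis, Streptococcus_australis.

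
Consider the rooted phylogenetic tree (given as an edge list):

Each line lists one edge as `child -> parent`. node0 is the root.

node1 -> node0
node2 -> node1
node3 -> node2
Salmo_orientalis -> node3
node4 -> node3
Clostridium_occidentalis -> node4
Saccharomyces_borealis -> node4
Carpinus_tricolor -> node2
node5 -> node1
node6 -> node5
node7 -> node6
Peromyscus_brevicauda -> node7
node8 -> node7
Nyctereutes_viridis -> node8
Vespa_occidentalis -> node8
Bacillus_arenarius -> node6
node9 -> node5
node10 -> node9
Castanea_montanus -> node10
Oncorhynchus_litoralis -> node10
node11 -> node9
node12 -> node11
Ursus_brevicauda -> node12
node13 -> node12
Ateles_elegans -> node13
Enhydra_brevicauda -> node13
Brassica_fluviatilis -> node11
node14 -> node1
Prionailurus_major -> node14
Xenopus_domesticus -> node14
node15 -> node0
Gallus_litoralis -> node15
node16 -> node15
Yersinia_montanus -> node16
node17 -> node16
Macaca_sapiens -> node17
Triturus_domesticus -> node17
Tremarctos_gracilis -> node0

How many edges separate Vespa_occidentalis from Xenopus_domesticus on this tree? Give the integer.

The MRCA of Vespa_occidentalis and Xenopus_domesticus is the node subtending (((Salmo_orientalis,(Clostridium_occidentalis,Saccharomyces_borealis)),Carpinus_tricolor),(((Peromyscus_brevicauda,(Nyctereutes_viridis,Vespa_occidentalis)),Bacillus_arenarius),((Castanea_montanus,Oncorhynchus_litoralis),((Ursus_brevicauda,(Ateles_elegans,Enhydra_brevicauda)),Brassica_fluviatilis))),(Prionailurus_major,Xenopus_domesticus)).
From Vespa_occidentalis up to that node: 5 branches. From Xenopus_domesticus up to the same node: 2 branches. Total: 5 + 2 = 7.

7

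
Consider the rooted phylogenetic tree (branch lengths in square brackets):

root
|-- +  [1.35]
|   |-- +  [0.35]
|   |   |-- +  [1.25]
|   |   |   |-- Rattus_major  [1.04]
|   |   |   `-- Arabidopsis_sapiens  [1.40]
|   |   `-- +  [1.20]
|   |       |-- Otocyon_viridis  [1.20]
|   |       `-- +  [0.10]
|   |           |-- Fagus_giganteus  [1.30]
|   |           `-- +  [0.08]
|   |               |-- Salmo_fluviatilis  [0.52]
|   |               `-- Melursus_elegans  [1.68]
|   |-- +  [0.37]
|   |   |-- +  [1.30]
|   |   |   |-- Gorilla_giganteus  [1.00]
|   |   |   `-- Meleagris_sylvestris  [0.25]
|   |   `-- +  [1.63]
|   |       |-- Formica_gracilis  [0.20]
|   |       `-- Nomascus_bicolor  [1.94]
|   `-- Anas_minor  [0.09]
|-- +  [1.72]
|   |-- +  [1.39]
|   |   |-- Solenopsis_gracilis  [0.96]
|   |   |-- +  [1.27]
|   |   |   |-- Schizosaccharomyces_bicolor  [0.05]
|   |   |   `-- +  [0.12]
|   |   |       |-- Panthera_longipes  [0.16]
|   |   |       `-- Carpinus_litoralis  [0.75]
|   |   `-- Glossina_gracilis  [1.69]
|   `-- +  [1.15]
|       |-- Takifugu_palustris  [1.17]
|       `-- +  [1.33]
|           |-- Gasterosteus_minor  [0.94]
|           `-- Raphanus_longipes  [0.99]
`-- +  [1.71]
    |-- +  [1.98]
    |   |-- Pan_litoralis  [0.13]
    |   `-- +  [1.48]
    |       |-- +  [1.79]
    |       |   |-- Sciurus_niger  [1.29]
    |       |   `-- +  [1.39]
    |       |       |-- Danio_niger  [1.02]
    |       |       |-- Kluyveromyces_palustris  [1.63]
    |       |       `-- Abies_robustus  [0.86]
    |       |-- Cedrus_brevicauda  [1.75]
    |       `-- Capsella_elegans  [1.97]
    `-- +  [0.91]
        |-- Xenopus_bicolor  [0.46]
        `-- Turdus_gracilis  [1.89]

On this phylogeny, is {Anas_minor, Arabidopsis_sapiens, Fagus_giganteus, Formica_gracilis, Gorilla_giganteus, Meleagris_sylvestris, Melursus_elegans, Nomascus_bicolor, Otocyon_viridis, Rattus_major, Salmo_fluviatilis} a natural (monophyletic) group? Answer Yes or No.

The most recent common ancestor of these taxa subtends (((Rattus_major,Arabidopsis_sapiens),(Otocyon_viridis,(Fagus_giganteus,(Salmo_fluviatilis,Melursus_elegans)))),((Gorilla_giganteus,Meleagris_sylvestris),(Formica_gracilis,Nomascus_bicolor)),Anas_minor).
That clade has exactly 11 tips — every listed taxon and nothing else — so the group is monophyletic.

Yes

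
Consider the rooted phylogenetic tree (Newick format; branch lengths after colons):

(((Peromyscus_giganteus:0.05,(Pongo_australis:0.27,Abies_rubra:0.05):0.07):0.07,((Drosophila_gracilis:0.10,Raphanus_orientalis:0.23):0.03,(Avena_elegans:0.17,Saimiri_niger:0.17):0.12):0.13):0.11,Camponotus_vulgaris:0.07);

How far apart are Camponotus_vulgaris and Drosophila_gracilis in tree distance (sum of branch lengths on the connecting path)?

The path runs Camponotus_vulgaris → … → MRCA → … → Drosophila_gracilis; the MRCA is the root of the tree.
Branch lengths along that path: 0.07 + 0.11 + 0.13 + 0.03 + 0.10 = 0.44.

0.44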